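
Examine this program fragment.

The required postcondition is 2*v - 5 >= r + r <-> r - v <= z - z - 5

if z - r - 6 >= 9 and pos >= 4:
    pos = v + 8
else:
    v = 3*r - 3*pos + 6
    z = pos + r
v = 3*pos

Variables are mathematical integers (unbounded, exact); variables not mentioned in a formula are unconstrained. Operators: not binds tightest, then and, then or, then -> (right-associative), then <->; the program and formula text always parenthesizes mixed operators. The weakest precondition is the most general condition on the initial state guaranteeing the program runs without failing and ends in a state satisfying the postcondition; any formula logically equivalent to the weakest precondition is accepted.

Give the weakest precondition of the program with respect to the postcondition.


Working backward. After the program, the postcondition 2*v - 5 >= r + r <-> r - v <= z - z - 5 must hold; in canonical form it is 2*v >= 2*r + 5 <-> r <= v - 5.
Before v := 3*pos: 6*pos >= 2*r + 5 <-> r <= 3*pos - 5
Then branch requires 6*v >= 2*r - 43 <-> r <= 3*v + 19; else branch requires 6*pos >= 2*r + 5 <-> r <= 3*pos - 5.
Before the if: ((z >= r + 15 and pos >= 4) -> (6*v >= 2*r - 43 <-> r <= 3*v + 19)) and ((not (z >= r + 15 and pos >= 4)) -> (6*pos >= 2*r + 5 <-> r <= 3*pos - 5))
Answer: WP = ((z >= r + 15 and pos >= 4) -> (6*v >= 2*r - 43 <-> r <= 3*v + 19)) and ((not (z >= r + 15 and pos >= 4)) -> (6*pos >= 2*r + 5 <-> r <= 3*pos - 5))


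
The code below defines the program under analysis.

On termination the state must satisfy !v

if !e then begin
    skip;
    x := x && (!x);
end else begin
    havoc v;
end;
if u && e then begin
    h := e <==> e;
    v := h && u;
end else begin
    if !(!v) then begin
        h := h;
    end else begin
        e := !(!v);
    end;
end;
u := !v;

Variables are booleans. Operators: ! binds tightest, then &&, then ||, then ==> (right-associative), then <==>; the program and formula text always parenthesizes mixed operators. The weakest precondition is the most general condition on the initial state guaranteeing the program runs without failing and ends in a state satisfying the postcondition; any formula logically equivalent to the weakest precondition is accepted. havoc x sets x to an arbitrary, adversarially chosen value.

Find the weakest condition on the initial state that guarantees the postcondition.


Working backward. After the program, !v must hold.
Before u := !v: !v
Then branch requires !u; else branch requires v ==> (!v).
Before the if: ((u && e) ==> (!u)) && ((!(u && e)) ==> (v ==> (!v)))
Then branch requires ((u && e) ==> (!u)) && ((!(u && e)) ==> (v ==> (!v))); else branch requires ((u && e) ==> (!u)) && u && e.
Before the if: ((!e) ==> (((u && e) ==> (!u)) && ((!(u && e)) ==> (v ==> (!v))))) && (e ==> (((u && e) ==> (!u)) && u && e))
Answer: WP = ((!e) ==> (((u && e) ==> (!u)) && ((!(u && e)) ==> (v ==> (!v))))) && (e ==> (((u && e) ==> (!u)) && u && e))


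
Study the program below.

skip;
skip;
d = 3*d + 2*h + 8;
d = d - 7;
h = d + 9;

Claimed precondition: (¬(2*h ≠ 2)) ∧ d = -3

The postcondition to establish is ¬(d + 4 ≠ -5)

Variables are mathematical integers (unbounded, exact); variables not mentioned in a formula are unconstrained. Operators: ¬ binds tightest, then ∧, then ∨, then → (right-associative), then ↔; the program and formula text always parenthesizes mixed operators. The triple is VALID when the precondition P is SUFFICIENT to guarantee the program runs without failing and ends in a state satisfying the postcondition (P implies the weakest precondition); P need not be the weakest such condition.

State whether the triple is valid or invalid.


Working backward. After the program, the postcondition ¬(d + 4 ≠ -5) must hold; in canonical form it is ¬(d ≠ -9).
Before h := d + 9: ¬(d ≠ -9)
Before d := d - 7: ¬(d ≠ -2)
Before d := 3*d + 2*h + 8: ¬(3*d + 2*h ≠ -10)
Before skip: ¬(3*d + 2*h ≠ -10)
Before skip: ¬(3*d + 2*h ≠ -10)
The weakest precondition is ¬(3*d + 2*h ≠ -10).
Check whether (¬(2*h ≠ 2)) ∧ d = -3 implies it.
Countermodel: at the initial state d = -3, h = 1, the precondition holds but the weakest precondition fails.
Answer: invalid


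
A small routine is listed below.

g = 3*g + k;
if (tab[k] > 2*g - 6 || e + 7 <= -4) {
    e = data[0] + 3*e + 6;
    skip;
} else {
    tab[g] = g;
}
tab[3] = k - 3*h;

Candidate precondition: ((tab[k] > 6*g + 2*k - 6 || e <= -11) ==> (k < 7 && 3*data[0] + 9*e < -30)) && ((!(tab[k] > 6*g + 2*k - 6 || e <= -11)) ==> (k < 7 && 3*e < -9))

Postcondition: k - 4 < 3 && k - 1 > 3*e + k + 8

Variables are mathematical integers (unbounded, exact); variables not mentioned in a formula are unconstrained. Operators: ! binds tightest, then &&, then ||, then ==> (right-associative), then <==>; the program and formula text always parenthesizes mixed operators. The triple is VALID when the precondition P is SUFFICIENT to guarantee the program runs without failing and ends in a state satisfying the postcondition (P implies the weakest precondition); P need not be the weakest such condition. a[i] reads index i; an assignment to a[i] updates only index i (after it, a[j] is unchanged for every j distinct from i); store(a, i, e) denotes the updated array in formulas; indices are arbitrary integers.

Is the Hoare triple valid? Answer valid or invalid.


Working backward. After the program, the postcondition k - 4 < 3 && k - 1 > 3*e + k + 8 must hold; in canonical form it is k < 7 && 3*e < -9.
Before tab[3] := k - 3*h: k < 7 && 3*e < -9
Then branch requires k < 7 && 3*data[0] + 9*e < -27; else branch requires k < 7 && 3*e < -9.
Before the if: ((tab[k] > 2*g - 6 || e <= -11) ==> (k < 7 && 3*data[0] + 9*e < -27)) && ((!(tab[k] > 2*g - 6 || e <= -11)) ==> (k < 7 && 3*e < -9))
Before g := 3*g + k: ((tab[k] > 6*g + 2*k - 6 || e <= -11) ==> (k < 7 && 3*data[0] + 9*e < -27)) && ((!(tab[k] > 6*g + 2*k - 6 || e <= -11)) ==> (k < 7 && 3*e < -9))
The weakest precondition is ((tab[k] > 6*g + 2*k - 6 || e <= -11) ==> (k < 7 && 3*data[0] + 9*e < -27)) && ((!(tab[k] > 6*g + 2*k - 6 || e <= -11)) ==> (k < 7 && 3*e < -9)).
Check whether ((tab[k] > 6*g + 2*k - 6 || e <= -11) ==> (k < 7 && 3*data[0] + 9*e < -30)) && ((!(tab[k] > 6*g + 2*k - 6 || e <= -11)) ==> (k < 7 && 3*e < -9)) implies it.
Every state satisfying the precondition satisfies the weakest precondition: the implication holds.
Answer: valid


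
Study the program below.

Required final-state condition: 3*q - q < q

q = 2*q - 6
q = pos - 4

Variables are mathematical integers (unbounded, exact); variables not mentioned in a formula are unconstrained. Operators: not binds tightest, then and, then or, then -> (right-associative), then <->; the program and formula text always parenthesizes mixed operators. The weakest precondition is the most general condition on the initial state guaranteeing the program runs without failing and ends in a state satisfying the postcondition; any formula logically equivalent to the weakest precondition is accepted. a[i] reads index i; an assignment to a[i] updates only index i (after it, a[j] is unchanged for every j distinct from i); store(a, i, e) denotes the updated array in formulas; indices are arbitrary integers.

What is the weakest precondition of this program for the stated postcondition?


Working backward. After the program, the postcondition 3*q - q < q must hold; in canonical form it is q < 0.
Before q := pos - 4: pos < 4
Before q := 2*q - 6: pos < 4
Answer: WP = pos < 4


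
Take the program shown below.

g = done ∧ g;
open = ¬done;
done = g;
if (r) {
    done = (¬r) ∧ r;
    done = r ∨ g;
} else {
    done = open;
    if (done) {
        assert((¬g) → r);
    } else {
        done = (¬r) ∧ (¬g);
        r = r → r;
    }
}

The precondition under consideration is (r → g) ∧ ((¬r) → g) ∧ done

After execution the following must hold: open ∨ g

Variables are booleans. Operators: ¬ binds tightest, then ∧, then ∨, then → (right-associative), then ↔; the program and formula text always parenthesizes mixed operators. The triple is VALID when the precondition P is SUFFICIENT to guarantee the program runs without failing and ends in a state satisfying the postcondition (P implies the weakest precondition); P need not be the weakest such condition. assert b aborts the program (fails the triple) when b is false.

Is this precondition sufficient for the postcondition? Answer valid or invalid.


Working backward. After the program, open ∨ g must hold.
Then branch requires open ∨ g; else branch requires (open → (((¬g) → r) ∧ (open ∨ g))) ∧ ((¬open) → (open ∨ g)).
Before the if: (r → (open ∨ g)) ∧ ((¬r) → ((open → (((¬g) → r) ∧ (open ∨ g))) ∧ ((¬open) → (open ∨ g))))
Before done := g: (r → (open ∨ g)) ∧ ((¬r) → ((open → (((¬g) → r) ∧ (open ∨ g))) ∧ ((¬open) → (open ∨ g))))
Before open := ¬done: (r → ((¬done) ∨ g)) ∧ ((¬r) → (((¬done) → (((¬g) → r) ∧ ((¬done) ∨ g))) ∧ (done → ((¬done) ∨ g))))
Before g := done ∧ g: (r → ((¬done) ∨ (done ∧ g))) ∧ ((¬r) → (((¬done) → (((¬(done ∧ g)) → r) ∧ ((¬done) ∨ (done ∧ g)))) ∧ (done → ((¬done) ∨ (done ∧ g)))))
The weakest precondition is (r → ((¬done) ∨ (done ∧ g))) ∧ ((¬r) → (((¬done) → (((¬(done ∧ g)) → r) ∧ ((¬done) ∨ (done ∧ g)))) ∧ (done → ((¬done) ∨ (done ∧ g))))).
Check whether (r → g) ∧ ((¬r) → g) ∧ done implies it.
Every state satisfying the precondition satisfies the weakest precondition: the implication holds.
Answer: valid


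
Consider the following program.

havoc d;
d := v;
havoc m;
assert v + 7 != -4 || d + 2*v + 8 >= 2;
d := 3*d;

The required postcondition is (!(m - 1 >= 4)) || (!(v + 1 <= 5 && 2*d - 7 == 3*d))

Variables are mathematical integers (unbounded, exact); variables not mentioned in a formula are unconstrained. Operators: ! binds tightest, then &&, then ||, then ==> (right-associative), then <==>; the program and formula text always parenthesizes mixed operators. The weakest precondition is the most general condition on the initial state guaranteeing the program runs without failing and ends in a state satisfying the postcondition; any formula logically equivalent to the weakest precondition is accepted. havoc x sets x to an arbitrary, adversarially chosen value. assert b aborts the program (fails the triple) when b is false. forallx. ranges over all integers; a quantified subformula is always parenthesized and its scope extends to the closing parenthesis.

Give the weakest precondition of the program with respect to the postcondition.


Working backward. After the program, the postcondition (!(m - 1 >= 4)) || (!(v + 1 <= 5 && 2*d - 7 == 3*d)) must hold; in canonical form it is (!(m >= 5)) || (!(v <= 4 && d == -7)).
Before d := 3*d: (!(m >= 5)) || (!(v <= 4 && 3*d == -7))
Before assert v + 7 != -4 || d + 2*v + 8 >= 2: (v != -11 || d + 2*v >= -6) && ((!(m >= 5)) || (!(v <= 4 && 3*d == -7)))
Before havoc m: forall m_1. ((v != -11 || d + 2*v >= -6) && ((!(m_1 >= 5)) || (!(v <= 4 && 3*d == -7))))
Before d := v: forall m_1. ((v != -11 || 3*v >= -6) && ((!(m_1 >= 5)) || (!(v <= 4 && 3*v == -7))))
Before havoc d: forall m_1. ((v != -11 || 3*v >= -6) && ((!(m_1 >= 5)) || (!(v <= 4 && 3*v == -7))))
Answer: WP = forall m_1. ((v != -11 || 3*v >= -6) && ((!(m_1 >= 5)) || (!(v <= 4 && 3*v == -7))))


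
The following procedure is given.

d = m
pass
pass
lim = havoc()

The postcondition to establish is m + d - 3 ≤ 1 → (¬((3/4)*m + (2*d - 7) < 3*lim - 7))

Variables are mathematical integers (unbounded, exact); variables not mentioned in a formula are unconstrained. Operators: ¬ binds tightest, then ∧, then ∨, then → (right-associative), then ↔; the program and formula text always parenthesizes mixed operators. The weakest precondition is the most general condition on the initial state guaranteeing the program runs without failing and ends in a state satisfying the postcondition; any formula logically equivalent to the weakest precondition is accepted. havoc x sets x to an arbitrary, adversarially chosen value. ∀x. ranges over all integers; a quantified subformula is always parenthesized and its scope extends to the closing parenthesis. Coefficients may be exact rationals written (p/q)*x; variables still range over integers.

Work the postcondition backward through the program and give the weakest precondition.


Working backward. After the program, the postcondition m + d - 3 ≤ 1 → (¬((3/4)*m + (2*d - 7) < 3*lim - 7)) must hold; in canonical form it is d + m ≤ 4 → (¬(2*d + (3/4)*m < 3*lim)).
Before havoc lim: ∀lim_1. (d + m ≤ 4 → (¬(2*d + (3/4)*m < 3*lim_1)))
Before skip: ∀lim_1. (d + m ≤ 4 → (¬(2*d + (3/4)*m < 3*lim_1)))
Before skip: ∀lim_1. (d + m ≤ 4 → (¬(2*d + (3/4)*m < 3*lim_1)))
Before d := m: ∀lim_1. (2*m ≤ 4 → (¬((11/4)*m < 3*lim_1)))
Answer: WP = ∀lim_1. (2*m ≤ 4 → (¬((11/4)*m < 3*lim_1)))


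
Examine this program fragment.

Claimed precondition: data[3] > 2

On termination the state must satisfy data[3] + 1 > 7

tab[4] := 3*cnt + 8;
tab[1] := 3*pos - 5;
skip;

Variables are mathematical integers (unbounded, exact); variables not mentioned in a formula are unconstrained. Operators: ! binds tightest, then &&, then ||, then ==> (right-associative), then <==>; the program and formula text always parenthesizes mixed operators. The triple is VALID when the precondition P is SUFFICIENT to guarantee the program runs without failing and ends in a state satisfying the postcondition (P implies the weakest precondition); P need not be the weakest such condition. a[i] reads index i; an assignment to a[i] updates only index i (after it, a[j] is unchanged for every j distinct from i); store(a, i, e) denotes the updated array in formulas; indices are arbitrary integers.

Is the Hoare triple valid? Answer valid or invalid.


Working backward. After the program, the postcondition data[3] + 1 > 7 must hold; in canonical form it is data[3] > 6.
Before skip: data[3] > 6
Before tab[1] := 3*pos - 5: data[3] > 6
Before tab[4] := 3*cnt + 8: data[3] > 6
The weakest precondition is data[3] > 6.
Check whether data[3] > 2 implies it.
Countermodel: at the initial state data = {[3] = 3, elsewhere 3}, the precondition holds but the weakest precondition fails.
Answer: invalid


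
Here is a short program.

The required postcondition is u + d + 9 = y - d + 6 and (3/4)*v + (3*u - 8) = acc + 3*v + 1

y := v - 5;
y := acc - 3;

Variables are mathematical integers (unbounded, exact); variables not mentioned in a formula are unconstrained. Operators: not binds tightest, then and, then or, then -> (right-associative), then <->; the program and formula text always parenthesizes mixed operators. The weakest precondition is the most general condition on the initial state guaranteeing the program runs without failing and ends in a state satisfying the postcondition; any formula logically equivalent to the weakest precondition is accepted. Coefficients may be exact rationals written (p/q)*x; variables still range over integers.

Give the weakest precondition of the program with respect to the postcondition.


Working backward. After the program, the postcondition u + d + 9 = y - d + 6 and (3/4)*v + (3*u - 8) = acc + 3*v + 1 must hold; in canonical form it is 2*d + u = y - 3 and 3*u = acc + (9/4)*v + 9.
Before y := acc - 3: 2*d + u = acc - 6 and 3*u = acc + (9/4)*v + 9
Before y := v - 5: 2*d + u = acc - 6 and 3*u = acc + (9/4)*v + 9
Answer: WP = 2*d + u = acc - 6 and 3*u = acc + (9/4)*v + 9


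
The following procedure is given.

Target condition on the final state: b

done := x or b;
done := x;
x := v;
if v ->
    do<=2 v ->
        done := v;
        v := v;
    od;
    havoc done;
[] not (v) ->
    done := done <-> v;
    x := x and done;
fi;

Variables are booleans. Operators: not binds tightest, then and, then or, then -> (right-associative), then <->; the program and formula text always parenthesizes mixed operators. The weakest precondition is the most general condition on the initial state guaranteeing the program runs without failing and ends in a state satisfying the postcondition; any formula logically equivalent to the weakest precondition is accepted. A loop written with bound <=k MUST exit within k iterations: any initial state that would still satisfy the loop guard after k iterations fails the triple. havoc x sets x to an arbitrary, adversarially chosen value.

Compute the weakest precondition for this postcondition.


Working backward. After the program, b must hold.
Then branch requires (v -> ((v -> ((not v) and b)) and ((not v) -> b))) and ((not v) -> b); else branch requires b.
Before the if: (v -> ((v -> ((v -> ((not v) and b)) and ((not v) -> b))) and ((not v) -> b))) and ((not v) -> b)
Before x := v: (v -> ((v -> ((v -> ((not v) and b)) and ((not v) -> b))) and ((not v) -> b))) and ((not v) -> b)
Before done := x: (v -> ((v -> ((v -> ((not v) and b)) and ((not v) -> b))) and ((not v) -> b))) and ((not v) -> b)
Before done := x or b: (v -> ((v -> ((v -> ((not v) and b)) and ((not v) -> b))) and ((not v) -> b))) and ((not v) -> b)
Answer: WP = (v -> ((v -> ((v -> ((not v) and b)) and ((not v) -> b))) and ((not v) -> b))) and ((not v) -> b)


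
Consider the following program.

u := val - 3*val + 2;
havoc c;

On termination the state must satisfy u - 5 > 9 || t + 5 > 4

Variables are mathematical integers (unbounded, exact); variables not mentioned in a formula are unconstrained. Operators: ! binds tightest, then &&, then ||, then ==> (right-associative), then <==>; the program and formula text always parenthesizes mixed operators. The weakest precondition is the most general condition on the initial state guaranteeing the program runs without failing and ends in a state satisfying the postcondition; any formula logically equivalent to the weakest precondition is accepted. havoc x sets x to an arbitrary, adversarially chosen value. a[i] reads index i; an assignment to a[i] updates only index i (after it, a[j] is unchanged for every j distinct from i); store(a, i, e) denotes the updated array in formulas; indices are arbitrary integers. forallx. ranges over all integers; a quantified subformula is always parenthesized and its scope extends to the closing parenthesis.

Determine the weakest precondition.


Working backward. After the program, the postcondition u - 5 > 9 || t + 5 > 4 must hold; in canonical form it is u > 14 || t > -1.
Before havoc c: u > 14 || t > -1
Before u := val - 3*val + 2: 2*val < -12 || t > -1
Answer: WP = 2*val < -12 || t > -1


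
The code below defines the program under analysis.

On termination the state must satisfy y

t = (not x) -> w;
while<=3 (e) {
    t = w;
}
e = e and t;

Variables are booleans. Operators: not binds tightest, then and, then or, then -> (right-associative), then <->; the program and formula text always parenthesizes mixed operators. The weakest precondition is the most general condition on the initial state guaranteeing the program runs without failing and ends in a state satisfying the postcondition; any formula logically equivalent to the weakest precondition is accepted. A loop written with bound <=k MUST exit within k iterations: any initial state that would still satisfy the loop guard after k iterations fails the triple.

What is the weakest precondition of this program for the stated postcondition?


Working backward. After the program, y must hold.
Before e := e and t: y
Before the loop (bound <=3), unroll the exhaustion recursion (WP_0 = exit-now case; WP_j = one more guarded iteration, up to j = 3):
  WP_0: (not e) and y
  WP_1: (e -> ((not e) and y)) and ((not e) -> y)
  WP_2: (e -> ((e -> ((not e) and y)) and ((not e) -> y))) and ((not e) -> y)
  WP_3: (e -> ((e -> ((e -> ((not e) and y)) and ((not e) -> y))) and ((not e) -> y))) and ((not e) -> y)
So before the loop: (e -> ((e -> ((e -> ((not e) and y)) and ((not e) -> y))) and ((not e) -> y))) and ((not e) -> y)
Before t := (not x) -> w: (e -> ((e -> ((e -> ((not e) and y)) and ((not e) -> y))) and ((not e) -> y))) and ((not e) -> y)
Answer: WP = (e -> ((e -> ((e -> ((not e) and y)) and ((not e) -> y))) and ((not e) -> y))) and ((not e) -> y)


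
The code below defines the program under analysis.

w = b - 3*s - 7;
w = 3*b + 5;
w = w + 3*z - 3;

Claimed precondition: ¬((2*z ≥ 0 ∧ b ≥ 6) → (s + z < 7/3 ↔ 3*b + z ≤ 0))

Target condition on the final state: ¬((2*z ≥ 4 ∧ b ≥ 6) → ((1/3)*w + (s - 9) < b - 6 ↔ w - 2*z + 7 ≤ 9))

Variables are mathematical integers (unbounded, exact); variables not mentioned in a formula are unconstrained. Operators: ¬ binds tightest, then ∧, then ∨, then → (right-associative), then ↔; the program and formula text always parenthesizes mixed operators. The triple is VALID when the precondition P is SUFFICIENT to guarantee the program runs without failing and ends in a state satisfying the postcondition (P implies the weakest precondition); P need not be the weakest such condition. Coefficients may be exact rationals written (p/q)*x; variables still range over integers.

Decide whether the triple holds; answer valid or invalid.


Working backward. After the program, the postcondition ¬((2*z ≥ 4 ∧ b ≥ 6) → ((1/3)*w + (s - 9) < b - 6 ↔ w - 2*z + 7 ≤ 9)) must hold; in canonical form it is ¬((2*z ≥ 4 ∧ b ≥ 6) → (s + (1/3)*w < b + 3 ↔ w ≤ 2*z + 2)).
Before w := w + 3*z - 3: ¬((2*z ≥ 4 ∧ b ≥ 6) → (s + (1/3)*w + z < b + 4 ↔ w + z ≤ 5))
Before w := 3*b + 5: ¬((2*z ≥ 4 ∧ b ≥ 6) → (s + z < 7/3 ↔ 3*b + z ≤ 0))
Before w := b - 3*s - 7: ¬((2*z ≥ 4 ∧ b ≥ 6) → (s + z < 7/3 ↔ 3*b + z ≤ 0))
The weakest precondition is ¬((2*z ≥ 4 ∧ b ≥ 6) → (s + z < 7/3 ↔ 3*b + z ≤ 0)).
Check whether ¬((2*z ≥ 0 ∧ b ≥ 6) → (s + z < 7/3 ↔ 3*b + z ≤ 0)) implies it.
Countermodel: at the initial state b = 6, s = 0, z = 0, the precondition holds but the weakest precondition fails.
Answer: invalid


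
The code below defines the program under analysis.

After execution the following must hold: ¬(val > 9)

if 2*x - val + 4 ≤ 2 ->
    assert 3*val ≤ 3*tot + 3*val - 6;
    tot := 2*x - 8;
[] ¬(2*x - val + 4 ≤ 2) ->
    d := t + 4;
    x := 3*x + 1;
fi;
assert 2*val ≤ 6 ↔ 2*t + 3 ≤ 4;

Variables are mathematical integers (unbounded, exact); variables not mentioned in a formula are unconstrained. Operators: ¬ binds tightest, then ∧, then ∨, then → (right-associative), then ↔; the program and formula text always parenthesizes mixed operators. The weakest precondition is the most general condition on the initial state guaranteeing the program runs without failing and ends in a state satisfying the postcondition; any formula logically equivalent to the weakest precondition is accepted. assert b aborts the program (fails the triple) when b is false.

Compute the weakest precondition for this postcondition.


Working backward. After the program, ¬(val > 9) must hold.
Before assert 2*val ≤ 6 ↔ 2*t + 3 ≤ 4: (2*val ≤ 6 ↔ 2*t ≤ 1) ∧ (¬(val > 9))
Then branch requires 3*tot ≥ 6 ∧ (2*val ≤ 6 ↔ 2*t ≤ 1) ∧ (¬(val > 9)); else branch requires (2*val ≤ 6 ↔ 2*t ≤ 1) ∧ (¬(val > 9)).
Before the if: (2*x ≤ val - 2 → (3*tot ≥ 6 ∧ (2*val ≤ 6 ↔ 2*t ≤ 1) ∧ (¬(val > 9)))) ∧ ((¬(2*x ≤ val - 2)) → ((2*val ≤ 6 ↔ 2*t ≤ 1) ∧ (¬(val > 9))))
Answer: WP = (2*x ≤ val - 2 → (3*tot ≥ 6 ∧ (2*val ≤ 6 ↔ 2*t ≤ 1) ∧ (¬(val > 9)))) ∧ ((¬(2*x ≤ val - 2)) → ((2*val ≤ 6 ↔ 2*t ≤ 1) ∧ (¬(val > 9))))


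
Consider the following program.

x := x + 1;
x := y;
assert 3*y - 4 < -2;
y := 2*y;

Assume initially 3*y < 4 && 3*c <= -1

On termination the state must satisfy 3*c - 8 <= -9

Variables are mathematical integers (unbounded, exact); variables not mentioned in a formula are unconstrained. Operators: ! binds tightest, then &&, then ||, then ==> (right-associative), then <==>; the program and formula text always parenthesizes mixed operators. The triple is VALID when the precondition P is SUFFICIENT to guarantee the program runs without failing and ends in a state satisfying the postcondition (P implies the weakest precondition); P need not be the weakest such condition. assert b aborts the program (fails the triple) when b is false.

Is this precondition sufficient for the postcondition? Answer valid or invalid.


Working backward. After the program, the postcondition 3*c - 8 <= -9 must hold; in canonical form it is 3*c <= -1.
Before y := 2*y: 3*c <= -1
Before assert 3*y - 4 < -2: 3*y < 2 && 3*c <= -1
Before x := y: 3*y < 2 && 3*c <= -1
Before x := x + 1: 3*y < 2 && 3*c <= -1
The weakest precondition is 3*y < 2 && 3*c <= -1.
Check whether 3*y < 4 && 3*c <= -1 implies it.
Countermodel: at the initial state c = -1, y = 1, the precondition holds but the weakest precondition fails.
Answer: invalid


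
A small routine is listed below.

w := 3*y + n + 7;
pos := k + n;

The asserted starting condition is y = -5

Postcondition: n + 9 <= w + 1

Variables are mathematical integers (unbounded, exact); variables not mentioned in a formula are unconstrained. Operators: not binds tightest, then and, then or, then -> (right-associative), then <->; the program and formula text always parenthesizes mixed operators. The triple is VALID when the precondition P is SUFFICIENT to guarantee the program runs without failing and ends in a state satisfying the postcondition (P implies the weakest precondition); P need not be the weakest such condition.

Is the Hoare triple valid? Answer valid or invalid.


Working backward. After the program, the postcondition n + 9 <= w + 1 must hold; in canonical form it is n <= w - 8.
Before pos := k + n: n <= w - 8
Before w := 3*y + n + 7: 3*y >= 1
The weakest precondition is 3*y >= 1.
Check whether y = -5 implies it.
Countermodel: at the initial state y = -5, the precondition holds but the weakest precondition fails.
Answer: invalid


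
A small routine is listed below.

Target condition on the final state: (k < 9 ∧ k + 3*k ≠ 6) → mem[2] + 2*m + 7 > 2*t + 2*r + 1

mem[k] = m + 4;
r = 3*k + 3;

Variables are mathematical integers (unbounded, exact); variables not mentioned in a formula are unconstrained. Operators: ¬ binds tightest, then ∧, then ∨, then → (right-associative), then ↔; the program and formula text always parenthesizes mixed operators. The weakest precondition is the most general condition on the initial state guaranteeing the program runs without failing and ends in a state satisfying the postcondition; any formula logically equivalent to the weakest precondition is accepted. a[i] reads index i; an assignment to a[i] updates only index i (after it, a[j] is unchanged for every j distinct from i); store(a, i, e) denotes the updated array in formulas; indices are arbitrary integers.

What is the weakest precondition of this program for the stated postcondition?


Working backward. After the program, the postcondition (k < 9 ∧ k + 3*k ≠ 6) → mem[2] + 2*m + 7 > 2*t + 2*r + 1 must hold; in canonical form it is (k < 9 ∧ 4*k ≠ 6) → mem[2] + 2*m > 2*r + 2*t - 6.
Before r := 3*k + 3: (k < 9 ∧ 4*k ≠ 6) → mem[2] + 2*m > 6*k + 2*t
Before mem[k] := m + 4: (k < 9 ∧ 4*k ≠ 6) → store(mem, k, m + 4)[2] + 2*m > 6*k + 2*t
Answer: WP = (k < 9 ∧ 4*k ≠ 6) → store(mem, k, m + 4)[2] + 2*m > 6*k + 2*t


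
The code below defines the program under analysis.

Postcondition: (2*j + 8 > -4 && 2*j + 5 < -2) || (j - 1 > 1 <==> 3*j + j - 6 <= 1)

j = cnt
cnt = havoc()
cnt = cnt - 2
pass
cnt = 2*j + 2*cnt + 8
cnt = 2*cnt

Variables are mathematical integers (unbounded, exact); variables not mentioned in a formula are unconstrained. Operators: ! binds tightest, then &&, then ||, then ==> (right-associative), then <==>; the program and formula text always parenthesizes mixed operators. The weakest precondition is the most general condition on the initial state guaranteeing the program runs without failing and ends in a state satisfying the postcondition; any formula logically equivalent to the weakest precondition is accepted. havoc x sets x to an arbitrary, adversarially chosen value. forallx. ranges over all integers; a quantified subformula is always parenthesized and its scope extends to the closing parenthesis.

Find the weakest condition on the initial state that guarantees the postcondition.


Working backward. After the program, the postcondition (2*j + 8 > -4 && 2*j + 5 < -2) || (j - 1 > 1 <==> 3*j + j - 6 <= 1) must hold; in canonical form it is (2*j > -12 && 2*j < -7) || (j > 2 <==> 4*j <= 7).
Before cnt := 2*cnt: (2*j > -12 && 2*j < -7) || (j > 2 <==> 4*j <= 7)
Before cnt := 2*j + 2*cnt + 8: (2*j > -12 && 2*j < -7) || (j > 2 <==> 4*j <= 7)
Before skip: (2*j > -12 && 2*j < -7) || (j > 2 <==> 4*j <= 7)
Before cnt := cnt - 2: (2*j > -12 && 2*j < -7) || (j > 2 <==> 4*j <= 7)
Before havoc cnt: (2*j > -12 && 2*j < -7) || (j > 2 <==> 4*j <= 7)
Before j := cnt: (2*cnt > -12 && 2*cnt < -7) || (cnt > 2 <==> 4*cnt <= 7)
Answer: WP = (2*cnt > -12 && 2*cnt < -7) || (cnt > 2 <==> 4*cnt <= 7)


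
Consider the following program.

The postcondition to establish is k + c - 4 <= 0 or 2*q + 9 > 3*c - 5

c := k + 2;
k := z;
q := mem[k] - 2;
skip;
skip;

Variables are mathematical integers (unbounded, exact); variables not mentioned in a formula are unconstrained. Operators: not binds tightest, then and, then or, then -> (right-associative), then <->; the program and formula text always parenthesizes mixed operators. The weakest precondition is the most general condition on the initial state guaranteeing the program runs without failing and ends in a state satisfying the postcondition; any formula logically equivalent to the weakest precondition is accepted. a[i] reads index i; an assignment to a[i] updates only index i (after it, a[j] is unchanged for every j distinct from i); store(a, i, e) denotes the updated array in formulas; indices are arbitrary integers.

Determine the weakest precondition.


Working backward. After the program, the postcondition k + c - 4 <= 0 or 2*q + 9 > 3*c - 5 must hold; in canonical form it is c + k <= 4 or 2*q > 3*c - 14.
Before skip: c + k <= 4 or 2*q > 3*c - 14
Before skip: c + k <= 4 or 2*q > 3*c - 14
Before q := mem[k] - 2: c + k <= 4 or 2*mem[k] > 3*c - 10
Before k := z: c + z <= 4 or 2*mem[z] > 3*c - 10
Before c := k + 2: k + z <= 2 or 2*mem[z] > 3*k - 4
Answer: WP = k + z <= 2 or 2*mem[z] > 3*k - 4


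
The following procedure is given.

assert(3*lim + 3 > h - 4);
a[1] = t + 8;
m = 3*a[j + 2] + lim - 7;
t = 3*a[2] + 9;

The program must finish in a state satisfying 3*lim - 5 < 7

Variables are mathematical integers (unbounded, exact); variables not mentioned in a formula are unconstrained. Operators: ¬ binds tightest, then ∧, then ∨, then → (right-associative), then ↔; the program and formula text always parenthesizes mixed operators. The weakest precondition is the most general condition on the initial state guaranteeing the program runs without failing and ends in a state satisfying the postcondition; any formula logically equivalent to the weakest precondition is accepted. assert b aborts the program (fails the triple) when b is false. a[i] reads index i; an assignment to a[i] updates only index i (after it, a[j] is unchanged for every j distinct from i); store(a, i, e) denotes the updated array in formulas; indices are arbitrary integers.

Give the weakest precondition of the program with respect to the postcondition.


Working backward. After the program, the postcondition 3*lim - 5 < 7 must hold; in canonical form it is 3*lim < 12.
Before t := 3*a[2] + 9: 3*lim < 12
Before m := 3*a[j + 2] + lim - 7: 3*lim < 12
Before a[1] := t + 8: 3*lim < 12
Before assert 3*lim + 3 > h - 4: 3*lim > h - 7 ∧ 3*lim < 12
Answer: WP = 3*lim > h - 7 ∧ 3*lim < 12


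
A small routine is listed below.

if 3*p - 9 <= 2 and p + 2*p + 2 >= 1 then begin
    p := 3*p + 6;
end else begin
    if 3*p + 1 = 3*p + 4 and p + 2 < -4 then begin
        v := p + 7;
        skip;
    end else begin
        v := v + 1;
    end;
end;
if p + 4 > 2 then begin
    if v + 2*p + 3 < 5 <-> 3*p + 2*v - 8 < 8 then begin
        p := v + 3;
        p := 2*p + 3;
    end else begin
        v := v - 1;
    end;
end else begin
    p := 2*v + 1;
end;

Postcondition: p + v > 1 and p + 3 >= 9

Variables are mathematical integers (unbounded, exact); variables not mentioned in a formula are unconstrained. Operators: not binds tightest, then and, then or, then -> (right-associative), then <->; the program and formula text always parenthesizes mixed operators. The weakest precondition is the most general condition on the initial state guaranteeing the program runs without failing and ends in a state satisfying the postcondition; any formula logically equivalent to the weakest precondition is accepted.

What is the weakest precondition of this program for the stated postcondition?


Working backward. After the program, the postcondition p + v > 1 and p + 3 >= 9 must hold; in canonical form it is p + v > 1 and p >= 6.
Then branch requires ((2*p + v < 2 <-> 3*p + 2*v < 16) -> (3*v > -8 and 2*v >= -3)) and ((not (2*p + v < 2 <-> 3*p + 2*v < 16)) -> (p + v > 2 and p >= 6)); else branch requires 3*v > 0 and 2*v >= 5.
Before the if: (p > -2 -> (((2*p + v < 2 <-> 3*p + 2*v < 16) -> (3*v > -8 and 2*v >= -3)) and ((not (2*p + v < 2 <-> 3*p + 2*v < 16)) -> (p + v > 2 and p >= 6)))) and ((not (p > -2)) -> (3*v > 0 and 2*v >= 5))
Then branch requires (3*p > -8 -> (((6*p + v < -10 <-> 9*p + 2*v < -2) -> (3*v > -8 and 2*v >= -3)) and ((not (6*p + v < -10 <-> 9*p + 2*v < -2)) -> (3*p + v > -4 and 3*p >= 0)))) and ((not (3*p > -8)) -> (3*v > 0 and 2*v >= 5)); else branch requires (p > -2 -> (((2*p + v < 1 <-> 3*p + 2*v < 14) -> (3*v > -11 and 2*v >= -5)) and ((not (2*p + v < 1 <-> 3*p + 2*v < 14)) -> (p + v > 1 and p >= 6)))) and ((not (p > -2)) -> (3*v > -3 and 2*v >= 3)).
Before the if: ((3*p <= 11 and 3*p >= -1) -> ((3*p > -8 -> (((6*p + v < -10 <-> 9*p + 2*v < -2) -> (3*v > -8 and 2*v >= -3)) and ((not (6*p + v < -10 <-> 9*p + 2*v < -2)) -> (3*p + v > -4 and 3*p >= 0)))) and ((not (3*p > -8)) -> (3*v > 0 and 2*v >= 5)))) and ((not (3*p <= 11 and 3*p >= -1)) -> ((p > -2 -> (((2*p + v < 1 <-> 3*p + 2*v < 14) -> (3*v > -11 and 2*v >= -5)) and ((not (2*p + v < 1 <-> 3*p + 2*v < 14)) -> (p + v > 1 and p >= 6)))) and ((not (p > -2)) -> (3*v > -3 and 2*v >= 3))))
Answer: WP = ((3*p <= 11 and 3*p >= -1) -> ((3*p > -8 -> (((6*p + v < -10 <-> 9*p + 2*v < -2) -> (3*v > -8 and 2*v >= -3)) and ((not (6*p + v < -10 <-> 9*p + 2*v < -2)) -> (3*p + v > -4 and 3*p >= 0)))) and ((not (3*p > -8)) -> (3*v > 0 and 2*v >= 5)))) and ((not (3*p <= 11 and 3*p >= -1)) -> ((p > -2 -> (((2*p + v < 1 <-> 3*p + 2*v < 14) -> (3*v > -11 and 2*v >= -5)) and ((not (2*p + v < 1 <-> 3*p + 2*v < 14)) -> (p + v > 1 and p >= 6)))) and ((not (p > -2)) -> (3*v > -3 and 2*v >= 3))))


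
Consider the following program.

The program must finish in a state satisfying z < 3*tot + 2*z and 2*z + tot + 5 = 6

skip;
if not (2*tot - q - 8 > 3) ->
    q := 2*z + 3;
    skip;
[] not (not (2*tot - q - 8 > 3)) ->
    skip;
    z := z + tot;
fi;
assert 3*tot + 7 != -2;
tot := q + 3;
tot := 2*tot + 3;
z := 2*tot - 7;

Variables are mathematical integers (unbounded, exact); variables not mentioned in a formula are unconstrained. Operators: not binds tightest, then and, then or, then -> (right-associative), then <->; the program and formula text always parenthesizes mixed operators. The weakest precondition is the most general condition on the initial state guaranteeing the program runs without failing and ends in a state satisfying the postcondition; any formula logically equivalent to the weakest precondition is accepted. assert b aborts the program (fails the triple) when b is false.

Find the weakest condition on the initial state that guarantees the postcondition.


Working backward. After the program, the postcondition z < 3*tot + 2*z and 2*z + tot + 5 = 6 must hold; in canonical form it is 3*tot + z > 0 and tot + 2*z = 1.
Before z := 2*tot - 7: 5*tot > 7 and 5*tot = 15
Before tot := 2*tot + 3: 10*tot > -8 and 10*tot = 0
Before tot := q + 3: 10*q > -38 and 10*q = -30
Before assert 3*tot + 7 != -2: 3*tot != -9 and 10*q > -38 and 10*q = -30
Then branch requires 3*tot != -9 and 20*z > -68 and 20*z = -60; else branch requires 3*tot != -9 and 10*q > -38 and 10*q = -30.
Before the if: ((not (2*tot > q + 11)) -> (3*tot != -9 and 20*z > -68 and 20*z = -60)) and (2*tot > q + 11 -> (3*tot != -9 and 10*q > -38 and 10*q = -30))
Before skip: ((not (2*tot > q + 11)) -> (3*tot != -9 and 20*z > -68 and 20*z = -60)) and (2*tot > q + 11 -> (3*tot != -9 and 10*q > -38 and 10*q = -30))
Answer: WP = ((not (2*tot > q + 11)) -> (3*tot != -9 and 20*z > -68 and 20*z = -60)) and (2*tot > q + 11 -> (3*tot != -9 and 10*q > -38 and 10*q = -30))


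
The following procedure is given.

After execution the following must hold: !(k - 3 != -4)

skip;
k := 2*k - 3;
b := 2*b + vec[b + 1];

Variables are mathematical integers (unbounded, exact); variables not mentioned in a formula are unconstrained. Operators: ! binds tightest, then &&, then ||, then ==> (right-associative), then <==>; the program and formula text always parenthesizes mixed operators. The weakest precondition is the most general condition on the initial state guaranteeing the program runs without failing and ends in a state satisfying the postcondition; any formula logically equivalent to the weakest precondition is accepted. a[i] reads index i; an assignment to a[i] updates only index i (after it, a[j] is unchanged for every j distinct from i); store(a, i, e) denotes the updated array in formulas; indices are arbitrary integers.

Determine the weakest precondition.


Working backward. After the program, the postcondition !(k - 3 != -4) must hold; in canonical form it is !(k != -1).
Before b := 2*b + vec[b + 1]: !(k != -1)
Before k := 2*k - 3: !(2*k != 2)
Before skip: !(2*k != 2)
Answer: WP = !(2*k != 2)


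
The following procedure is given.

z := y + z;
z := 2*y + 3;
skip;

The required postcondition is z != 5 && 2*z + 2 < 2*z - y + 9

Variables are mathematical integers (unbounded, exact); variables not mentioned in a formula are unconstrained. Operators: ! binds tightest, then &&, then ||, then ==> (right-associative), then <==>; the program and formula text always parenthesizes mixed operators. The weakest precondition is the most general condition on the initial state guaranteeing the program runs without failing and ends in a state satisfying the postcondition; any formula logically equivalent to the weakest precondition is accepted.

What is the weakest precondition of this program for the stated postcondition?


Working backward. After the program, the postcondition z != 5 && 2*z + 2 < 2*z - y + 9 must hold; in canonical form it is z != 5 && y < 7.
Before skip: z != 5 && y < 7
Before z := 2*y + 3: 2*y != 2 && y < 7
Before z := y + z: 2*y != 2 && y < 7
Answer: WP = 2*y != 2 && y < 7


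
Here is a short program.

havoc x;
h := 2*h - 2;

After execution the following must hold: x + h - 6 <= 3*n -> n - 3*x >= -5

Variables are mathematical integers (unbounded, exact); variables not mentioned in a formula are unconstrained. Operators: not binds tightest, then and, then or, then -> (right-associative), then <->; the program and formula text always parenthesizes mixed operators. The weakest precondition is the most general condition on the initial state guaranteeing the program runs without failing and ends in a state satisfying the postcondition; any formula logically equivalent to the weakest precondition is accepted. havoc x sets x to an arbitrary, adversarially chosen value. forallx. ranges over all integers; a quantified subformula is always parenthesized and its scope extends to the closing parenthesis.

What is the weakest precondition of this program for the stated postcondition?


Working backward. After the program, the postcondition x + h - 6 <= 3*n -> n - 3*x >= -5 must hold; in canonical form it is h + x <= 3*n + 6 -> n >= 3*x - 5.
Before h := 2*h - 2: 2*h + x <= 3*n + 8 -> n >= 3*x - 5
Before havoc x: forall x_1. (2*h + x_1 <= 3*n + 8 -> n >= 3*x_1 - 5)
Answer: WP = forall x_1. (2*h + x_1 <= 3*n + 8 -> n >= 3*x_1 - 5)


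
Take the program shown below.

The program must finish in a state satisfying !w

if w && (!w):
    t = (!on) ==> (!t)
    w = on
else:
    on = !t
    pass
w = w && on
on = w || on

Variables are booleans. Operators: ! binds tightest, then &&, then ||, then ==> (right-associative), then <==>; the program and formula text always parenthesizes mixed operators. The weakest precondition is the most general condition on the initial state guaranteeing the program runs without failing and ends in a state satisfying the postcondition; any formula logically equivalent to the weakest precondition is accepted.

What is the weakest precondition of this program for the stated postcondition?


Working backward. After the program, !w must hold.
Before on := w || on: !w
Before w := w && on: !(w && on)
Then branch requires !on; else branch requires !(w && (!t)).
Before the if: !(w && (!t))
Answer: WP = !(w && (!t))
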